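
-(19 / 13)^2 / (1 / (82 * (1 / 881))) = -29602 / 148889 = -0.20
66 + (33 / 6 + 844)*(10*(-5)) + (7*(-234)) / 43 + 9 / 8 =-14601413 / 344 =-42445.97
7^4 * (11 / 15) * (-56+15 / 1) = -1082851 / 15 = -72190.07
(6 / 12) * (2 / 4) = 1 / 4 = 0.25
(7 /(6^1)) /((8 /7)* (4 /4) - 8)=-49 /288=-0.17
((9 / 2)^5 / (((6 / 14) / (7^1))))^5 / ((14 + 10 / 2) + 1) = 834520217406810680181772387107 / 671088640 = 1243532027910367667945.88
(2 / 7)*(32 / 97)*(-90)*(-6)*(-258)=-8916480 / 679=-13131.78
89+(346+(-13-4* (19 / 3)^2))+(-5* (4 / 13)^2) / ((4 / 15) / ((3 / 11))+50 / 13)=43163222 / 165087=261.46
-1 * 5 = -5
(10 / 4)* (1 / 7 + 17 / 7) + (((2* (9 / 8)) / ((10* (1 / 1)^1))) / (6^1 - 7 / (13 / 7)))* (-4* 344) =-134343 / 1015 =-132.36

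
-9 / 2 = -4.50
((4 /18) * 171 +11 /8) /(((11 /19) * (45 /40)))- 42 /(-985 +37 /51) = 60.50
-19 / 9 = -2.11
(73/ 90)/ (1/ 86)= 3139/ 45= 69.76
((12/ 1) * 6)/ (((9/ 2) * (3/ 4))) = 64/ 3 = 21.33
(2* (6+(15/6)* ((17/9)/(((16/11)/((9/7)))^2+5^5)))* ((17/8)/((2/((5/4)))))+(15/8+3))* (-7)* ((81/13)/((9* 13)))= -2571738065379/331409475904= -7.76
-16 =-16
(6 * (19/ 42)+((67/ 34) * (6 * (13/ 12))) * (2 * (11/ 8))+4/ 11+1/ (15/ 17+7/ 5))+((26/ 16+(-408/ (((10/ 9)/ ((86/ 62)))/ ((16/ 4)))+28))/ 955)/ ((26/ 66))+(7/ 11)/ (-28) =130499088736607/ 3909397091600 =33.38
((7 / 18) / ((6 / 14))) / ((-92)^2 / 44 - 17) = 539 / 104166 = 0.01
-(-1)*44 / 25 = 44 / 25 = 1.76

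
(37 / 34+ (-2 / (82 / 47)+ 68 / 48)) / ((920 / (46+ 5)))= 11363 / 150880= 0.08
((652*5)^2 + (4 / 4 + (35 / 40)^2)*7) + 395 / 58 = 19724861179 / 1856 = 10627619.17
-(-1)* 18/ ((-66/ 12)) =-36/ 11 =-3.27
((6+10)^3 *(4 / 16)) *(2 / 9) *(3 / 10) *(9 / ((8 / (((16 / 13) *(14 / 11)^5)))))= 3304390656 / 10468315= 315.66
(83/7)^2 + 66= 10123/49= 206.59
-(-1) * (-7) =-7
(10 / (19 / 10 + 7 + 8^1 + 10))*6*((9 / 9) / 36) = 50 / 807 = 0.06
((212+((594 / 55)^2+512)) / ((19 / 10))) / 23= 42032 / 2185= 19.24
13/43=0.30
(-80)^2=6400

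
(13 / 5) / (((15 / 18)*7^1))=78 / 175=0.45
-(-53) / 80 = 53 / 80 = 0.66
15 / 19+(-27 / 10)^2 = 15351 / 1900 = 8.08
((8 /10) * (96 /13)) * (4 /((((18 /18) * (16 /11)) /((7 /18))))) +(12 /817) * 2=1011224 /159315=6.35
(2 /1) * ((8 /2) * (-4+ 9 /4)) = -14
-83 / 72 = -1.15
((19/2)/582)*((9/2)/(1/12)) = 171/194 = 0.88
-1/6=-0.17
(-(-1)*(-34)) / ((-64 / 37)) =19.66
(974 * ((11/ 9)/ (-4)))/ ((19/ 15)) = -26785/ 114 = -234.96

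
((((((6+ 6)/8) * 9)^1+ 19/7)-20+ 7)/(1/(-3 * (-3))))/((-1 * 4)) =-7.23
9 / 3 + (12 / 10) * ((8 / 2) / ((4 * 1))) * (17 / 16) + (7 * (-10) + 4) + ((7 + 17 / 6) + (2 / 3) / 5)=-51.76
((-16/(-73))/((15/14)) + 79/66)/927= 0.00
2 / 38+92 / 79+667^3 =445408187290 / 1501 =296740964.22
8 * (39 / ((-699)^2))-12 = -1954300 / 162867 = -12.00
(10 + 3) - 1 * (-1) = 14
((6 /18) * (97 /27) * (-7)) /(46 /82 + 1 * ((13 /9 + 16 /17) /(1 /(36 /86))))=-20350309 /3786183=-5.37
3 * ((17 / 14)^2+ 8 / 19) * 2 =21177 / 1862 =11.37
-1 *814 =-814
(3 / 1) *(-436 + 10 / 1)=-1278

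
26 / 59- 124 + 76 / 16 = -28039 / 236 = -118.81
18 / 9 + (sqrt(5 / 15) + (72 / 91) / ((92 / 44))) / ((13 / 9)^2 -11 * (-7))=27 * sqrt(3) / 6406 + 13439834 / 6703879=2.01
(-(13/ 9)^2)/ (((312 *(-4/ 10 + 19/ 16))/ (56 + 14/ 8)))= -715/ 1458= -0.49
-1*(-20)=20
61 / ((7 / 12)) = 732 / 7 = 104.57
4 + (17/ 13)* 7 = 171/ 13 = 13.15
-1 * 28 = -28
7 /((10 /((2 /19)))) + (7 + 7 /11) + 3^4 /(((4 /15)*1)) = 1301903 /4180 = 311.46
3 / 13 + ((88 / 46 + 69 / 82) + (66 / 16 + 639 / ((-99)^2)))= 766343503 / 106800408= 7.18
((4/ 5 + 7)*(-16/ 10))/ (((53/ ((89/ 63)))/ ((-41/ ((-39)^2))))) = 29192/ 3255525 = 0.01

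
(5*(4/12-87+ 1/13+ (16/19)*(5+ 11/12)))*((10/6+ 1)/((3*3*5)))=-24.18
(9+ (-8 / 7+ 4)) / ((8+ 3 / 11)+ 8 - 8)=913 / 637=1.43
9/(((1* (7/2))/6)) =108/7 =15.43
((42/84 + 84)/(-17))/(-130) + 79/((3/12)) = 107453/340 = 316.04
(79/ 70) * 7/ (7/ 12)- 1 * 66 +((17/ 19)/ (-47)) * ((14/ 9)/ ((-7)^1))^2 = -132805768/ 2531655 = -52.46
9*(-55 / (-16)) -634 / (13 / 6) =-54429 / 208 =-261.68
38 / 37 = 1.03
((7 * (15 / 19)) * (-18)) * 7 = -13230 / 19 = -696.32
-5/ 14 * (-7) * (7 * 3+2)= 115/ 2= 57.50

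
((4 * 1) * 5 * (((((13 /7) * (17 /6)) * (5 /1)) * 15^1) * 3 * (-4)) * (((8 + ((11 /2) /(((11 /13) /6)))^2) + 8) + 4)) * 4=-4086732000 /7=-583818857.14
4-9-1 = -6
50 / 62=25 / 31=0.81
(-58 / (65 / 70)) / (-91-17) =203 / 351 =0.58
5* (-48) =-240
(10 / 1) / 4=5 / 2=2.50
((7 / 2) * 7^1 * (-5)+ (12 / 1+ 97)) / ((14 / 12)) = -81 / 7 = -11.57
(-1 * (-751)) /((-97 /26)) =-19526 /97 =-201.30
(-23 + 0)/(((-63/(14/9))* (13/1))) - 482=-507500/1053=-481.96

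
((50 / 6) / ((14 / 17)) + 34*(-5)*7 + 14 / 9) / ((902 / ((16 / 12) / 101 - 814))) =2615578373 / 2459754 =1063.35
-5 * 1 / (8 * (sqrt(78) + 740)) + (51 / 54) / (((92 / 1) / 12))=5 * sqrt(78) / 4380176 + 9244049 / 75558036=0.12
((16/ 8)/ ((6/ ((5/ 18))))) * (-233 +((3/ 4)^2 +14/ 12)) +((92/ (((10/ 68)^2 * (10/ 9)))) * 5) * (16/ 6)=3306584983/ 64800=51027.55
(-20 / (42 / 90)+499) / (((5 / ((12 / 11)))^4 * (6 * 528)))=229896 / 704598125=0.00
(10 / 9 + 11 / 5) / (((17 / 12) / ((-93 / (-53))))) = 18476 / 4505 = 4.10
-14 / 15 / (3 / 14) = -196 / 45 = -4.36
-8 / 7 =-1.14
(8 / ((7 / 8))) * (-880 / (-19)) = 56320 / 133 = 423.46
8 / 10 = 4 / 5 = 0.80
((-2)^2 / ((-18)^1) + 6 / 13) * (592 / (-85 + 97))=4144 / 351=11.81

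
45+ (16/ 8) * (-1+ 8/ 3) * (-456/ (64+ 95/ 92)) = 21.63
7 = 7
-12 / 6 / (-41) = 2 / 41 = 0.05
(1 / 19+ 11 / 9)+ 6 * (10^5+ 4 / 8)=102600731 / 171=600004.27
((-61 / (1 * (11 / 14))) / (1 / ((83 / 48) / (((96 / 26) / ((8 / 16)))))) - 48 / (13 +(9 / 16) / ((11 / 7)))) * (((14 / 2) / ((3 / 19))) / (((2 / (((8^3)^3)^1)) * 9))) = -45230191944663040 / 6284223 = -7197419942.71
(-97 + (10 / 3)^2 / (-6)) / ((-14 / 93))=82739 / 126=656.66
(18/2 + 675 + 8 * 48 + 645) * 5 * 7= 59955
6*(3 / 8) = 9 / 4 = 2.25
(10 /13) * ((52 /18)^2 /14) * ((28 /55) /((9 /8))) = 1664 /8019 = 0.21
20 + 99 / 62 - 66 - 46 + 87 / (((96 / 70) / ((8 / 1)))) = 12930 / 31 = 417.10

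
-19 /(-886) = 19 /886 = 0.02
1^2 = 1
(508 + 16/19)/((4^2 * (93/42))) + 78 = 108803/1178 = 92.36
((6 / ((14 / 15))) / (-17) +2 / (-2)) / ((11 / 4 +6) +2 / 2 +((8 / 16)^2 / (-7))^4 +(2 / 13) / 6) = -561619968 / 3983739863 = -0.14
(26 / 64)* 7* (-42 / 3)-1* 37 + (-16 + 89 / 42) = -30473 / 336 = -90.69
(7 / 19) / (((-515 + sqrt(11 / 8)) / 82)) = -2364880 / 40313991-1148 *sqrt(22) / 40313991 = -0.06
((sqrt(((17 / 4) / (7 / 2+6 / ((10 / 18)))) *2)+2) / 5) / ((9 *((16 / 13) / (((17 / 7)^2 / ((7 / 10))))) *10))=289 *sqrt(12155) / 2716560+3757 / 123480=0.04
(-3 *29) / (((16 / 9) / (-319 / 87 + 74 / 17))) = -9135 / 272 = -33.58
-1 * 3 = -3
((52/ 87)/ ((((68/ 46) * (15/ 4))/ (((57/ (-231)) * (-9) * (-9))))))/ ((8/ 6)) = -306774/ 189805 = -1.62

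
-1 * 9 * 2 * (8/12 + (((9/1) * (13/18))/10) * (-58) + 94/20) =582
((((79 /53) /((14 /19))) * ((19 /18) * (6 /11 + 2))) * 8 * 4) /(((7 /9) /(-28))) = -3650432 /583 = -6261.46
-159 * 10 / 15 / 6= -53 / 3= -17.67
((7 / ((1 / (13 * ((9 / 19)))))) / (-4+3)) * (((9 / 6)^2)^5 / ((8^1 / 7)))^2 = -109741.68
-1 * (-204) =204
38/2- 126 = -107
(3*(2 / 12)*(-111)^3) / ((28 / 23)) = -31455513 / 56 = -561705.59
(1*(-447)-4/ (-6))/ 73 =-1339/ 219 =-6.11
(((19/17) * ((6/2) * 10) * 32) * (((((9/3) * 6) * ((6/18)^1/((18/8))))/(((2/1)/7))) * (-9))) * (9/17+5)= -144023040/289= -498349.62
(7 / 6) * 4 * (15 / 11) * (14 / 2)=490 / 11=44.55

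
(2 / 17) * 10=20 / 17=1.18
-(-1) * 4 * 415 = 1660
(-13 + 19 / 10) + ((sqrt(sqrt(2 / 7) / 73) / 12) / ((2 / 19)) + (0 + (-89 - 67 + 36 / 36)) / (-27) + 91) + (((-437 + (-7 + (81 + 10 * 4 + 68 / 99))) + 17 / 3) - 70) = -893987 / 2970 + 19 * 2^(1 / 4) * 7^(3 / 4) * sqrt(73) / 12264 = -300.94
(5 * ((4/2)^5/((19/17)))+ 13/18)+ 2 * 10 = 56047/342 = 163.88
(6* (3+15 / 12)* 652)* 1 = 16626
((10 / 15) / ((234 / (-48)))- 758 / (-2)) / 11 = 44327 / 1287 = 34.44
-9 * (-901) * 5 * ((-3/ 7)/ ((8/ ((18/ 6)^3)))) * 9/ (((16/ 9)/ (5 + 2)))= -266015745/ 128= -2078248.01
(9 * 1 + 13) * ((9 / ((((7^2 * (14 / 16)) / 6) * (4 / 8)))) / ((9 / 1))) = 2112 / 343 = 6.16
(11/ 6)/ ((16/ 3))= 11/ 32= 0.34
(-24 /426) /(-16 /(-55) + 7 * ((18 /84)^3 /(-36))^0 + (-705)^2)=-0.00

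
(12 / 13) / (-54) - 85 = -9947 / 117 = -85.02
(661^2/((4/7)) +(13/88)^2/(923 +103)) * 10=7646117.50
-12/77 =-0.16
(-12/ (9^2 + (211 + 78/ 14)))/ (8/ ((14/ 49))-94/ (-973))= -40866/ 28472527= -0.00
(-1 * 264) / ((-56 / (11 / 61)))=363 / 427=0.85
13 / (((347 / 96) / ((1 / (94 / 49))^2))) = 749112 / 766523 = 0.98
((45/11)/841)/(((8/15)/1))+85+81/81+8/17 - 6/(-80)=68060997/786335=86.55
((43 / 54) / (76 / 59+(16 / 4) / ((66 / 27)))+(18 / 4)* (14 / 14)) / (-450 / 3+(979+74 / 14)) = 3423847 / 598553280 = 0.01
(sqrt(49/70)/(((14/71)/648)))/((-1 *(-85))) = 11502 *sqrt(70)/2975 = 32.35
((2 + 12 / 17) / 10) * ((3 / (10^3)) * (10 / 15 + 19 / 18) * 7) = 4991 / 510000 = 0.01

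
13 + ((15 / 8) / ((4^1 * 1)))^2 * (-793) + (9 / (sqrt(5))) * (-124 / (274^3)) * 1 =-165113 / 1024 - 279 * sqrt(5) / 25713530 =-161.24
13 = 13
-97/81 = -1.20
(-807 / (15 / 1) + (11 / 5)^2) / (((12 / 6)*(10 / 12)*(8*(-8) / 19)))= 8721 / 1000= 8.72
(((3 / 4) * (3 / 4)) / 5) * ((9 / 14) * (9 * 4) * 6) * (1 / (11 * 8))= 2187 / 12320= 0.18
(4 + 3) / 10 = 7 / 10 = 0.70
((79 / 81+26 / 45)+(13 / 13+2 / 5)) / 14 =598 / 2835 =0.21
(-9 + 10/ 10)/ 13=-8/ 13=-0.62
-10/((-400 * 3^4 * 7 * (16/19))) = 19/362880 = 0.00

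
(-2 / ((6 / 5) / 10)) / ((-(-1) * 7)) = -50 / 21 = -2.38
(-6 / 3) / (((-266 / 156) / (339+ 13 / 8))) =106275 / 266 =399.53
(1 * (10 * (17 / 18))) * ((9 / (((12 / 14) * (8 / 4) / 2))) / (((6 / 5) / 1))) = 2975 / 36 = 82.64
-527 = -527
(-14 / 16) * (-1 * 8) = 7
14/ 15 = 0.93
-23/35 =-0.66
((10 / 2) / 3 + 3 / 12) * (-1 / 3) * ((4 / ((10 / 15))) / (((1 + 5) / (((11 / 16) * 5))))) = -1265 / 576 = -2.20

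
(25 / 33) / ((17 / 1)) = 25 / 561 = 0.04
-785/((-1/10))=7850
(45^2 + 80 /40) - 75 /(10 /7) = 3949 /2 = 1974.50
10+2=12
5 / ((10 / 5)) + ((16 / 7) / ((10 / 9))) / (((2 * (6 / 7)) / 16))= 217 / 10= 21.70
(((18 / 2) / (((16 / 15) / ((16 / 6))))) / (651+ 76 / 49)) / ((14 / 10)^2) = 45 / 2558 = 0.02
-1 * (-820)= 820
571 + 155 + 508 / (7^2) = 736.37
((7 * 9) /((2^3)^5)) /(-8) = -63 /262144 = -0.00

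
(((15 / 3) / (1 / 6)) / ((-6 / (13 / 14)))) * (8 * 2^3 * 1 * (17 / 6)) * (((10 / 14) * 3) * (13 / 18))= -574600 / 441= -1302.95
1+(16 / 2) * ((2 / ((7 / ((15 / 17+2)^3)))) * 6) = 1618385 / 4913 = 329.41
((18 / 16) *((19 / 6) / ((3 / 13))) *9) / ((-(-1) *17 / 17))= 2223 / 16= 138.94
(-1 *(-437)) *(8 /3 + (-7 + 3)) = -1748 /3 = -582.67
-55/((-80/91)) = 1001/16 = 62.56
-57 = -57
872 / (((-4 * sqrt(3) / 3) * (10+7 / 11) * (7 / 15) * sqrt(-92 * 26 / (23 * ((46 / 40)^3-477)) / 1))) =-1199 * sqrt(1483494870) / 283920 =-162.65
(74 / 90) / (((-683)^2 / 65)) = 481 / 4198401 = 0.00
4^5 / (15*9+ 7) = 512 / 71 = 7.21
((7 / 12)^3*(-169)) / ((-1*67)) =57967 / 115776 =0.50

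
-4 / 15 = -0.27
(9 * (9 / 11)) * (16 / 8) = 162 / 11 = 14.73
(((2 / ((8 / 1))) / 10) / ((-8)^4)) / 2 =1 / 327680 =0.00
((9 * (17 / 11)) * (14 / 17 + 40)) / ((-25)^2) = 6246 / 6875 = 0.91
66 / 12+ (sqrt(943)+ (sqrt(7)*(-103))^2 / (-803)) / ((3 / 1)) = -122027 / 4818+ sqrt(943) / 3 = -15.09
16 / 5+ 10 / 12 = 121 / 30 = 4.03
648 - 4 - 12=632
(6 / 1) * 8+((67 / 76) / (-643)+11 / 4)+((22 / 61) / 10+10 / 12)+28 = 1780029007 / 22357110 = 79.62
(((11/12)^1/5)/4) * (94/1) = 4.31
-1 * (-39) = 39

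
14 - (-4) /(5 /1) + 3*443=6719 /5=1343.80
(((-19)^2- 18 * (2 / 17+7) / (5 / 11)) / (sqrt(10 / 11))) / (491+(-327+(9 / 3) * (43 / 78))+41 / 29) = 2536079 * sqrt(110) / 53536825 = 0.50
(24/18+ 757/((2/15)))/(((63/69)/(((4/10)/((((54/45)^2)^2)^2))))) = 61224921875/105815808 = 578.60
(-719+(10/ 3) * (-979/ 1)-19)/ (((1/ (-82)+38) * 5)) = -984328/ 46725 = -21.07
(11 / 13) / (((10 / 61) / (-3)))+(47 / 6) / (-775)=-468328 / 30225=-15.49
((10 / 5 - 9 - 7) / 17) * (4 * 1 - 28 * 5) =112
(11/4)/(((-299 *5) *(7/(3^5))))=-0.06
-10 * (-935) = 9350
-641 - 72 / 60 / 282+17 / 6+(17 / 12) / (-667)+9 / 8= -2396498303 / 3761880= -637.05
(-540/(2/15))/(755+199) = -225/53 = -4.25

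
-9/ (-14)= 9/ 14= 0.64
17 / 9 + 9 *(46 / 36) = 241 / 18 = 13.39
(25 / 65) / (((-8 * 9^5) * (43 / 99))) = -0.00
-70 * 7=-490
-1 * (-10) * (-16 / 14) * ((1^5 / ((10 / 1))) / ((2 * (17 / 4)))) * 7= -16 / 17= -0.94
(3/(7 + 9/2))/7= 6/161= 0.04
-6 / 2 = -3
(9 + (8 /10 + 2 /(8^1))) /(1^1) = 201 /20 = 10.05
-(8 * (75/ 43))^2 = -360000/ 1849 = -194.70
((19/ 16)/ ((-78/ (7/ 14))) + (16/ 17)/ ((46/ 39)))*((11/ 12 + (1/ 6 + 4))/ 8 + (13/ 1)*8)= 7747939535/ 93689856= 82.70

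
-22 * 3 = -66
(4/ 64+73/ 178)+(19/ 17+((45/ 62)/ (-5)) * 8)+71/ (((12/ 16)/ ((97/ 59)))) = 20730321167/ 132829296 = 156.07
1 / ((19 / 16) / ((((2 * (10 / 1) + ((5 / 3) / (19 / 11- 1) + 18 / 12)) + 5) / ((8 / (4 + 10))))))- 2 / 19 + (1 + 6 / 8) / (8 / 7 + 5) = 417743 / 9804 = 42.61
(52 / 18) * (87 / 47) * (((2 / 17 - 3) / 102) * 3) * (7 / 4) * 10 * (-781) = 6195.97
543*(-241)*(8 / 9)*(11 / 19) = -3838648 / 57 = -67344.70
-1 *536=-536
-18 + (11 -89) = -96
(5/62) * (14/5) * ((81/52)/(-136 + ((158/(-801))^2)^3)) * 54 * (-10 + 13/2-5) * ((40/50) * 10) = 68737042312162398274653/7237838148520343567788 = 9.50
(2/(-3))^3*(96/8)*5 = -160/9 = -17.78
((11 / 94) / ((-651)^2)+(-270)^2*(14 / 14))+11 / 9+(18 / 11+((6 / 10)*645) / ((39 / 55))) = 418417224974117 / 5696733042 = 73448.63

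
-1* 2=-2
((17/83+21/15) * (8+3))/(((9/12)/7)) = 164.76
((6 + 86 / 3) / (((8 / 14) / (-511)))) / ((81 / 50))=-4650100 / 243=-19136.21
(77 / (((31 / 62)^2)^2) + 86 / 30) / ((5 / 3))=18523 / 25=740.92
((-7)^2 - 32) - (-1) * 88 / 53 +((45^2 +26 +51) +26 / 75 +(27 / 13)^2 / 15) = 2121.29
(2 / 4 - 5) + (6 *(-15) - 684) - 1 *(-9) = -1539 / 2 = -769.50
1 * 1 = 1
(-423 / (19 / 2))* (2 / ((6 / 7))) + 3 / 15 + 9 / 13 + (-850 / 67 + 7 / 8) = -76002273 / 661960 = -114.81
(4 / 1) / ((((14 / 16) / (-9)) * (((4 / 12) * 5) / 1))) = -864 / 35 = -24.69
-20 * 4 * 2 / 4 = -40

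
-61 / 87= -0.70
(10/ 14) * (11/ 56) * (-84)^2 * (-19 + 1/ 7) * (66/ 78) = -15796.48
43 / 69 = 0.62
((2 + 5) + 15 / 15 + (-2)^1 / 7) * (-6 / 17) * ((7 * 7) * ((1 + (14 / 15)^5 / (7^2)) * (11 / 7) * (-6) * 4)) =271163552 / 53125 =5104.26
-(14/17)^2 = -196/289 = -0.68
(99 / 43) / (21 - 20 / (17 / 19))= -1683 / 989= -1.70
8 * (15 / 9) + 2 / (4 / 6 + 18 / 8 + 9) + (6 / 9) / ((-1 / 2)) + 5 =2455 / 143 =17.17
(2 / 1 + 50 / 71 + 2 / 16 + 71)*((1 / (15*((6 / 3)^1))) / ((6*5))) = 8387 / 102240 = 0.08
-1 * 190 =-190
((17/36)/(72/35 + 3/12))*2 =70/171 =0.41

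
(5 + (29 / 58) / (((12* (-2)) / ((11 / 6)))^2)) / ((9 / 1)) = 207481 / 373248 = 0.56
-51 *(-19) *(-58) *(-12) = 674424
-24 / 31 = -0.77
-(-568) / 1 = 568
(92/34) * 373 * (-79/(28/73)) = -49475093/238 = -207878.54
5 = 5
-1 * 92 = -92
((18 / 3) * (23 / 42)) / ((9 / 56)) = 184 / 9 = 20.44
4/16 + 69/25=301/100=3.01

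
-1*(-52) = 52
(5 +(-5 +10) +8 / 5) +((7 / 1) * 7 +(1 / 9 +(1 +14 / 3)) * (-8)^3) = -130393 / 45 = -2897.62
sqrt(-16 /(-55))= 4 *sqrt(55) /55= 0.54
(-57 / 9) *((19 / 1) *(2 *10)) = -7220 / 3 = -2406.67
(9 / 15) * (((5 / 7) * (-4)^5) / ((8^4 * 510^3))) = -1 / 1238076000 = -0.00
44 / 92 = 11 / 23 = 0.48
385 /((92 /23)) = 385 /4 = 96.25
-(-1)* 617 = 617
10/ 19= 0.53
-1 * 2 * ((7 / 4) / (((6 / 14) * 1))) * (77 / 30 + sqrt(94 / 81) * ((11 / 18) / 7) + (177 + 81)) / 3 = -383033 / 540 - 77 * sqrt(94) / 2916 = -709.58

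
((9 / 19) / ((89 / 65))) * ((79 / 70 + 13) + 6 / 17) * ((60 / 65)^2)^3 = 12187293696 / 3932364163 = 3.10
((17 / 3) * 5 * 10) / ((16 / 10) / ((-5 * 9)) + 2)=1875 / 13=144.23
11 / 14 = 0.79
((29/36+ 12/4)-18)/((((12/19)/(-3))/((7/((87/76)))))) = 1291297/3132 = 412.29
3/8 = 0.38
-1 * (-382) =382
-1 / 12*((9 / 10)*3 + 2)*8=-47 / 15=-3.13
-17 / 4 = -4.25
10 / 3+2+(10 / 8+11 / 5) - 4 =287 / 60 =4.78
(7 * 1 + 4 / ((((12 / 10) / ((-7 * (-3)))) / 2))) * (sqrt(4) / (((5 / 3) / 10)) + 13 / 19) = 35427 / 19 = 1864.58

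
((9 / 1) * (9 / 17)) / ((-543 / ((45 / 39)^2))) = -6075 / 520013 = -0.01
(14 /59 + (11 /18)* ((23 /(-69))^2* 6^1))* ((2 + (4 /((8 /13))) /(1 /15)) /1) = 204373 /3186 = 64.15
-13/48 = -0.27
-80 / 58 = -40 / 29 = -1.38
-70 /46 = -35 /23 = -1.52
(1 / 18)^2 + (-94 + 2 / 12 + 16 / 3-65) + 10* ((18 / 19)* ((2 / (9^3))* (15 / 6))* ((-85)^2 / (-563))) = -534883901 / 3465828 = -154.33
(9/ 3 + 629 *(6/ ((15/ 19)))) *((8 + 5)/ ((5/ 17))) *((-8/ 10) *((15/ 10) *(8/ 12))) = -21142628/ 125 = -169141.02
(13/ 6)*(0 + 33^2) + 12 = 4743/ 2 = 2371.50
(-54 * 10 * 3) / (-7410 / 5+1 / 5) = 8100 / 7409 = 1.09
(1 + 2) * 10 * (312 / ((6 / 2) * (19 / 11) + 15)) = 17160 / 37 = 463.78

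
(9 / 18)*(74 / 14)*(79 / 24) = 2923 / 336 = 8.70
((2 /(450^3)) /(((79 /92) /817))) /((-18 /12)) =-37582 /2699578125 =-0.00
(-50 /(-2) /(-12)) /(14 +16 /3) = -25 /232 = -0.11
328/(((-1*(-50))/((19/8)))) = 779/50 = 15.58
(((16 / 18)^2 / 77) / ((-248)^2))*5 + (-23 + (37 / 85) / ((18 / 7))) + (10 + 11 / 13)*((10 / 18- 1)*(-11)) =399968077471 / 13246202970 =30.19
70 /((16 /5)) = 21.88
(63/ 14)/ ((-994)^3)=-9/ 1964215568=-0.00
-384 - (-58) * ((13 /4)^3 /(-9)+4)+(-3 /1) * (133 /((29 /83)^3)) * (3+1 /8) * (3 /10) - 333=-66559165387 /7024032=-9475.92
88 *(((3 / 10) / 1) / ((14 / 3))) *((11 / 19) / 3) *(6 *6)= 26136 / 665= 39.30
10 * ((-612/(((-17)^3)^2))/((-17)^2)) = -360/410338673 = -0.00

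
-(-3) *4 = 12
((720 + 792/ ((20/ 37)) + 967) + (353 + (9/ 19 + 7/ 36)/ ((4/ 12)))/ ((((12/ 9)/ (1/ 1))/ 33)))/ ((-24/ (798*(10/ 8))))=-127026263/ 256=-496196.34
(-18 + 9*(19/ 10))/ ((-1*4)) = 9/ 40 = 0.22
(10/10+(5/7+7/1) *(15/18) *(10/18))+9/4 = 191/28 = 6.82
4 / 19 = 0.21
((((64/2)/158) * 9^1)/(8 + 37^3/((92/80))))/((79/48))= 13248/526971317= 0.00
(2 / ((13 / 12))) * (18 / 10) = 216 / 65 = 3.32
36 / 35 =1.03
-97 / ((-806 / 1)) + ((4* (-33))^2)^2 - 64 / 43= 10522022357195 / 34658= 303595774.63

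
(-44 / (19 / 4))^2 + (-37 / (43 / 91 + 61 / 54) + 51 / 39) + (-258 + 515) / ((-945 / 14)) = 300338726039 / 4987978515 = 60.21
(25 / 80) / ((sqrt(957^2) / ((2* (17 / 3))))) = 85 / 22968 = 0.00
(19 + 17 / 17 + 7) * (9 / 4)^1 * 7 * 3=5103 / 4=1275.75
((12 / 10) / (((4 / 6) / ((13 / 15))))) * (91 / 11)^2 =322959 / 3025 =106.76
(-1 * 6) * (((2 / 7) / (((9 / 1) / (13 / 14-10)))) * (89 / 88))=11303 / 6468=1.75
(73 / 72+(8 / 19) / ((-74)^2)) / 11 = 1898947 / 20600712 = 0.09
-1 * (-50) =50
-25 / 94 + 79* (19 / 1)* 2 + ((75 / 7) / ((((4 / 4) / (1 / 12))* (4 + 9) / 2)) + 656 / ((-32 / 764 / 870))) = -58265306376 / 4277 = -13622938.13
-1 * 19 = -19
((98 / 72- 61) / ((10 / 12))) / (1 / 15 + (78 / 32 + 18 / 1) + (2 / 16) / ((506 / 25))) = -3.49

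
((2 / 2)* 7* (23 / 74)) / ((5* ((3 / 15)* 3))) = 161 / 222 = 0.73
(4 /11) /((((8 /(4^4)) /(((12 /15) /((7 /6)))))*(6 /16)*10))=4096 /1925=2.13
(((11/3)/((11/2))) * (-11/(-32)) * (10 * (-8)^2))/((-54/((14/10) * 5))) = -1540/81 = -19.01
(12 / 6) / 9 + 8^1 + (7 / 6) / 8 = 1205 / 144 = 8.37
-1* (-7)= 7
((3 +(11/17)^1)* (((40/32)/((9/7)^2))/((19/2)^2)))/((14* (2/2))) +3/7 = 0.43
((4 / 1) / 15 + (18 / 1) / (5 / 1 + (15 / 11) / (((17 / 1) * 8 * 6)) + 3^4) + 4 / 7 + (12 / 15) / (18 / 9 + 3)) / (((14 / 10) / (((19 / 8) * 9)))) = 122331381 / 6636070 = 18.43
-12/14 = -6/7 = -0.86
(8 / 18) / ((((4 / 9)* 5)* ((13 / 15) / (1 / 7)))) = 3 / 91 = 0.03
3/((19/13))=39/19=2.05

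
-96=-96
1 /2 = 0.50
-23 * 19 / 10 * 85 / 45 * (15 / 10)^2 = -7429 / 40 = -185.72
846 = 846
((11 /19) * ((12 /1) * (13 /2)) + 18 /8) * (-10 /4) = -18015 /152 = -118.52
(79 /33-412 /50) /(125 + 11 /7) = -33761 /730950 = -0.05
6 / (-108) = -1 / 18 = -0.06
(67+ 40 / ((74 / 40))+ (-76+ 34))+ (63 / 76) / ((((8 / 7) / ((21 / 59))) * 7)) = 61928151 / 1327264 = 46.66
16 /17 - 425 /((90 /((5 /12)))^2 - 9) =739127 /792999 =0.93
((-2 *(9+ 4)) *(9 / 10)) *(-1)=117 / 5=23.40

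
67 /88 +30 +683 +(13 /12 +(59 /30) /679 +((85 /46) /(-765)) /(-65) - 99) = 495118807133 /803963160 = 615.85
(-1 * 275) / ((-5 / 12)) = 660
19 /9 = 2.11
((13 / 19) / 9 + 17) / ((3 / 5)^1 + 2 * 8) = 1.03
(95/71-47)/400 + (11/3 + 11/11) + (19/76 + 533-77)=19630187/42600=460.80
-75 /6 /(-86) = 0.15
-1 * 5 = -5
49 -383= -334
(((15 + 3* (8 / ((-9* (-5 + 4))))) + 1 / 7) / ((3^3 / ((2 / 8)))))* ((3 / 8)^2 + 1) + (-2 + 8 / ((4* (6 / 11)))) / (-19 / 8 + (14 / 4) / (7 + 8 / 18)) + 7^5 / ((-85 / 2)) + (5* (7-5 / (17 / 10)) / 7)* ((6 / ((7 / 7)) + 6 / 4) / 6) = -2472301386509 / 6298508160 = -392.52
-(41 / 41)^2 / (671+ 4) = -1 / 675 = -0.00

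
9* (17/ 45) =17/ 5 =3.40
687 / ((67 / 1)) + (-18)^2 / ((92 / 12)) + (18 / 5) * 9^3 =20625627 / 7705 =2676.91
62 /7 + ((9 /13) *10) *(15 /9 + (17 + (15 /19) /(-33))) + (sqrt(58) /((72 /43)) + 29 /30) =43 *sqrt(58) /72 + 79245871 /570570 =143.44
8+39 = 47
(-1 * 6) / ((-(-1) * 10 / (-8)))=24 / 5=4.80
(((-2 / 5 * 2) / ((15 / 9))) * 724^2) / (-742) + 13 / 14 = 6307337 / 18550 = 340.02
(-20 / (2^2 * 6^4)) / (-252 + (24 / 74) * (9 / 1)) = 185 / 11943936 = 0.00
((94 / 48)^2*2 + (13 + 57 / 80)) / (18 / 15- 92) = -30791 / 130752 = -0.24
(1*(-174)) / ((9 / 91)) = -5278 / 3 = -1759.33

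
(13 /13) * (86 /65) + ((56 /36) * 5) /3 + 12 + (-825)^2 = 1194524807 /1755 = 680640.92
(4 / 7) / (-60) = -1 / 105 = -0.01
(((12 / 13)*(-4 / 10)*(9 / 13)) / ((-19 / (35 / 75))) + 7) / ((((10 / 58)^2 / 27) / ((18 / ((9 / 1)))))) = 12727.33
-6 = -6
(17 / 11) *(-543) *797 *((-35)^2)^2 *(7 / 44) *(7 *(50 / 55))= -2704863379509375 / 2662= -1016101945721.03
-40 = -40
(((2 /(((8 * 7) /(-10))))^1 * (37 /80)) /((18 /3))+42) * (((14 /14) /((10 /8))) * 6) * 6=1208.81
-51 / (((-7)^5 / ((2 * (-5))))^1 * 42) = -85 / 117649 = -0.00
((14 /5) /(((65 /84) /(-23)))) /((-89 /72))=67.33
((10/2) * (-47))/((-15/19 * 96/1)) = 893/288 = 3.10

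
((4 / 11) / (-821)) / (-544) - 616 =-756581055 / 1228216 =-616.00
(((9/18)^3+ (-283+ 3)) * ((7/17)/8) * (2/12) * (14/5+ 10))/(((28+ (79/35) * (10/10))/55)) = -6034105/108018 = -55.86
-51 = -51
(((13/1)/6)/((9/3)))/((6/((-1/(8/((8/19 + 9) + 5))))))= -1781/8208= -0.22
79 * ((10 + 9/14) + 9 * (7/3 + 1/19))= 674897/266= 2537.21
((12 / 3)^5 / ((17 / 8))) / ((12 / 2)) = 4096 / 51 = 80.31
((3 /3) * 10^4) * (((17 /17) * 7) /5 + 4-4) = 14000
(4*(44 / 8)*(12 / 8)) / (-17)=-33 / 17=-1.94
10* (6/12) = 5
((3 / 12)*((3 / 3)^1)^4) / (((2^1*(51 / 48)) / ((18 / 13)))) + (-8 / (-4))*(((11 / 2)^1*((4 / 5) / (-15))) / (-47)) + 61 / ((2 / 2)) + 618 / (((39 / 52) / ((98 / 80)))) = 1070.58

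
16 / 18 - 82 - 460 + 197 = -3097 / 9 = -344.11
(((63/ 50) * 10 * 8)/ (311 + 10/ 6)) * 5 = 108/ 67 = 1.61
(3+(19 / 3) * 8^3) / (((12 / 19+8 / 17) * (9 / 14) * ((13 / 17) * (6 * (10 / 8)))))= 28789313 / 36045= 798.70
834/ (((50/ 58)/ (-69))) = -1668834/ 25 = -66753.36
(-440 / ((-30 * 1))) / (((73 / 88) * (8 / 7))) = 3388 / 219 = 15.47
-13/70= -0.19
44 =44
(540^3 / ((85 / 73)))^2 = 5285283291855360000 / 289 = 18288177480468373.70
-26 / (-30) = 0.87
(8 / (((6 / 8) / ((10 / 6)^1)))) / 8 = 20 / 9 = 2.22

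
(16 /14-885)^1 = -6187 /7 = -883.86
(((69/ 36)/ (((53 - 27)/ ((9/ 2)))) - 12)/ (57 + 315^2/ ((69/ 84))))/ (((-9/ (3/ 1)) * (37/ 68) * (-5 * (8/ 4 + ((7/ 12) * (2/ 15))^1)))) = -55821/ 9804614534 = -0.00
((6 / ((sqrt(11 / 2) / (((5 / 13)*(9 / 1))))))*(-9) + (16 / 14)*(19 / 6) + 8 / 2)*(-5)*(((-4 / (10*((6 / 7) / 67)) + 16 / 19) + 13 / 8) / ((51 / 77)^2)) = 1112331220 / 444771- 122512005*sqrt(22) / 21964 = -23661.55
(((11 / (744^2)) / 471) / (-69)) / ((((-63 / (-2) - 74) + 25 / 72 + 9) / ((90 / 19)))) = 5 / 57230060132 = 0.00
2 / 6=1 / 3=0.33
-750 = -750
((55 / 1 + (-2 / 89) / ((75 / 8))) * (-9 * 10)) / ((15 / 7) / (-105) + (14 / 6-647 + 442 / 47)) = 15218136486 / 1953180205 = 7.79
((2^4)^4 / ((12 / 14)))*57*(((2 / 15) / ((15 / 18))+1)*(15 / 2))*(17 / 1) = 644569497.60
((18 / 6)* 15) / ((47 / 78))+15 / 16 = 56865 / 752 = 75.62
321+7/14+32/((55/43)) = 38117/110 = 346.52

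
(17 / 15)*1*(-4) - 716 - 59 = -11693 / 15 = -779.53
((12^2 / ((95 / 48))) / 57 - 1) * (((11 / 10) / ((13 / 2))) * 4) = 21956 / 117325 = 0.19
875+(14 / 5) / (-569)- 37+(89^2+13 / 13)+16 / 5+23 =4999345 / 569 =8786.20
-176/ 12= -44/ 3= -14.67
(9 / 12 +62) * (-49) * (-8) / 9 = 24598 / 9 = 2733.11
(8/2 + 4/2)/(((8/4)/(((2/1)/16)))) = 3/8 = 0.38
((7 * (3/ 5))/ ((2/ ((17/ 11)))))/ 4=357/ 440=0.81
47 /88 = 0.53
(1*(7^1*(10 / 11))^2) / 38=1.07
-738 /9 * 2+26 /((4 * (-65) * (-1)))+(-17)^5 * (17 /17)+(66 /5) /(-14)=-99401529 /70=-1420021.84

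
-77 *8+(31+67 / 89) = -51998 / 89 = -584.25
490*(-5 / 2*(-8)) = 9800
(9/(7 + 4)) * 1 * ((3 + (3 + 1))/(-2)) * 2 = -63/11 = -5.73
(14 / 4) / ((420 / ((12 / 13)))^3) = 1 / 26913250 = 0.00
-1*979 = -979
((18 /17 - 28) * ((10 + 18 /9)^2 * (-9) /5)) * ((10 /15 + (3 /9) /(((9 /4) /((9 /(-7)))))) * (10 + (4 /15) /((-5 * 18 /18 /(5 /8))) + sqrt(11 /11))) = 3099744 /85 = 36467.58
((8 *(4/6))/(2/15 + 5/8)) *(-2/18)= -640/819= -0.78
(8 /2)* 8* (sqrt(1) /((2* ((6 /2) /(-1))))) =-16 /3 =-5.33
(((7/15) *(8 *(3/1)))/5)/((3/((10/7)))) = 16/15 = 1.07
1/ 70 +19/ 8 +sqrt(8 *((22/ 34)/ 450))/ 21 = 2 *sqrt(187)/ 5355 +669/ 280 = 2.39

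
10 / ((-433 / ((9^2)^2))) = -65610 / 433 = -151.52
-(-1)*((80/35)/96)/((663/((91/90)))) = 1/27540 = 0.00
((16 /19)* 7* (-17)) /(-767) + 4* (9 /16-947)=-220671323 /58292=-3785.62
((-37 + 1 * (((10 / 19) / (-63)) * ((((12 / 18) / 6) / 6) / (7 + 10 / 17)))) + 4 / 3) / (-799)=148699804 / 3331151649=0.04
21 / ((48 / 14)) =49 / 8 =6.12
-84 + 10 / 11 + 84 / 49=-6266 / 77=-81.38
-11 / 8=-1.38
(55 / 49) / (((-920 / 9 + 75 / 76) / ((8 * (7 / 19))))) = -288 / 8813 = -0.03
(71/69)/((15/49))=3479/1035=3.36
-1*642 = -642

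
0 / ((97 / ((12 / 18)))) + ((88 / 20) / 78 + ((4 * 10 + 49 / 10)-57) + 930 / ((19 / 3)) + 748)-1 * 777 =783967 / 7410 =105.80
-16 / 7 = -2.29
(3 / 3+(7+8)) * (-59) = -944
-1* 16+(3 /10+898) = 8823 /10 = 882.30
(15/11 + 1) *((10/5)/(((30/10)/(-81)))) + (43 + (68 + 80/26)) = -1939/143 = -13.56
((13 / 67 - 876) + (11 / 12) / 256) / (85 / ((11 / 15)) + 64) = -1982872661 / 407325696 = -4.87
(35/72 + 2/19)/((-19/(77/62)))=-62293/1611504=-0.04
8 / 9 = 0.89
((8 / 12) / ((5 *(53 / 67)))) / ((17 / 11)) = 1474 / 13515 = 0.11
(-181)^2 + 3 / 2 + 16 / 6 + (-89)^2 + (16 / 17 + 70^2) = 4649885 / 102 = 45587.11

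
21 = 21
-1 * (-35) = 35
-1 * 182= -182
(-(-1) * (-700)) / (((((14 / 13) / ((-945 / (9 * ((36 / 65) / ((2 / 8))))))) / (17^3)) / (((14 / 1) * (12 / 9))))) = 25427845625 / 9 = 2825316180.56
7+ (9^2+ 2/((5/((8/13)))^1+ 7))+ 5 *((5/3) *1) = 35017/363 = 96.47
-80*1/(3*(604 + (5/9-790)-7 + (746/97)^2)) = 141135/705484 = 0.20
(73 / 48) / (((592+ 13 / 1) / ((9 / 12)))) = 0.00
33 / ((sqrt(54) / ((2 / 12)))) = 11*sqrt(6) / 36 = 0.75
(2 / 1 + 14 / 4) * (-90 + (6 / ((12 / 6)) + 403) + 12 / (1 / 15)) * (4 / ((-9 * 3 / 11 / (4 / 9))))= -480128 / 243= -1975.84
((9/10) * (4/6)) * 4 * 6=72/5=14.40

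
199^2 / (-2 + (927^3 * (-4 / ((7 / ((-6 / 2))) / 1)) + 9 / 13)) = 3603691 / 124269285229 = 0.00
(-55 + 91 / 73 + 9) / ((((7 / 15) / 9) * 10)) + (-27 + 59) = -55505 / 1022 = -54.31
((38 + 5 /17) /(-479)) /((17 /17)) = -651 /8143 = -0.08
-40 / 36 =-10 / 9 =-1.11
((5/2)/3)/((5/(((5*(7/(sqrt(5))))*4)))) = 10.43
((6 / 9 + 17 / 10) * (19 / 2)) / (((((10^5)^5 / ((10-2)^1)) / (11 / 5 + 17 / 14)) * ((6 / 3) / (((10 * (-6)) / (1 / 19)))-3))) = -0.00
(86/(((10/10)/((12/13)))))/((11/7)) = 7224/143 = 50.52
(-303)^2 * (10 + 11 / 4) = 4682259 / 4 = 1170564.75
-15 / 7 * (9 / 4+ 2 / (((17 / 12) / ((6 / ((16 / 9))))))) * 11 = -78705 / 476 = -165.35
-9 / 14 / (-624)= 3 / 2912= 0.00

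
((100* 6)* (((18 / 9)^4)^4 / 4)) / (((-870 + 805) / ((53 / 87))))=-34734080 / 377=-92132.84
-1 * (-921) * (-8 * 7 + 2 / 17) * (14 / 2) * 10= -61246500 / 17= -3602735.29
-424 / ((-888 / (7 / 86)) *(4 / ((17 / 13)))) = 6307 / 496392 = 0.01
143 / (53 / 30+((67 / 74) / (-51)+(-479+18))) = -1349205 / 4333034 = -0.31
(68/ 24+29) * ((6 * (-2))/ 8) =-191/ 4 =-47.75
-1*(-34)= 34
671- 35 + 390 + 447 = 1473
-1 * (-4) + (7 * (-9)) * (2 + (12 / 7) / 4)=-149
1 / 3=0.33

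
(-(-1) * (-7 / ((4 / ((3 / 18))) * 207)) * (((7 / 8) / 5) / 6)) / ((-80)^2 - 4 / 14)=-343 / 53413551360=-0.00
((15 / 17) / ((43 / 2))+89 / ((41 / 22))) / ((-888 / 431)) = -77177446 / 3326781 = -23.20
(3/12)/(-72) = -0.00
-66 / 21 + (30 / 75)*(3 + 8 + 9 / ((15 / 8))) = 556 / 175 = 3.18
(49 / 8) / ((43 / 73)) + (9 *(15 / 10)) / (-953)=3404237 / 327832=10.38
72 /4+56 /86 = 802 /43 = 18.65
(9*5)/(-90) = -1/2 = -0.50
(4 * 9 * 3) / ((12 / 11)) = 99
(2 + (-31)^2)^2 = 927369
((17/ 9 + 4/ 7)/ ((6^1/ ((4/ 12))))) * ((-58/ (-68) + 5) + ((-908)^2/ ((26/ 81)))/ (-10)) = -17596546399/ 501228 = -35106.87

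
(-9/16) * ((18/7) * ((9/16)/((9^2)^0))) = -729/896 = -0.81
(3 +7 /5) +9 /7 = 199 /35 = 5.69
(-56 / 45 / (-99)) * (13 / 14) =52 / 4455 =0.01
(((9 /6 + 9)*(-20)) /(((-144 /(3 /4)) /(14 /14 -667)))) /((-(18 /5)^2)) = 32375 /576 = 56.21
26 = 26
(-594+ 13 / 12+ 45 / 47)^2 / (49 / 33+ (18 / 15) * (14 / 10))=4379015073125 / 39549936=110721.17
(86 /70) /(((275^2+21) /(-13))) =-559 /2647610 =-0.00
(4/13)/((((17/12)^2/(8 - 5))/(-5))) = -8640/3757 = -2.30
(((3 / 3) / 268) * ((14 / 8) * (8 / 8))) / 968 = 7 / 1037696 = 0.00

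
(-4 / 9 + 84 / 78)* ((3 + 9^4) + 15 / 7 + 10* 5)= 3427162 / 819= 4184.57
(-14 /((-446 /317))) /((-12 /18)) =-6657 /446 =-14.93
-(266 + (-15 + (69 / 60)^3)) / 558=-224463 / 496000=-0.45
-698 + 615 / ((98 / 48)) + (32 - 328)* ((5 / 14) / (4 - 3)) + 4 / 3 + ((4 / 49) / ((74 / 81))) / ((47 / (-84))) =-128152954 / 255633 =-501.32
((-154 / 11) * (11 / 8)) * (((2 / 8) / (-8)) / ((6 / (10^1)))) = 385 / 384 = 1.00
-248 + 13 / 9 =-2219 / 9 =-246.56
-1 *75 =-75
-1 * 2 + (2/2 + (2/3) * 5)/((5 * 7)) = -197/105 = -1.88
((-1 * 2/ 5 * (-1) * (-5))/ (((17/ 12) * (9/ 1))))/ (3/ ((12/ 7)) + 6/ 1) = -32/ 1581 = -0.02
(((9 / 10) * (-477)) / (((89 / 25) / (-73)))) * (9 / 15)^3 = 8461503 / 4450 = 1901.46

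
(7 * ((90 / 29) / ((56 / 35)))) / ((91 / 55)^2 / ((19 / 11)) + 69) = 8229375 / 42781496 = 0.19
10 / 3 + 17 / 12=19 / 4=4.75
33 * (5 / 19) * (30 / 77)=450 / 133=3.38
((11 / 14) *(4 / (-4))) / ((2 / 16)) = -6.29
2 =2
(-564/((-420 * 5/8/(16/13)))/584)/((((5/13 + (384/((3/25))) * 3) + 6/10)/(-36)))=-423/24913805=-0.00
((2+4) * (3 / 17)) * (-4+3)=-18 / 17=-1.06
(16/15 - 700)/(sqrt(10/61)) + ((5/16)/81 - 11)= -5242 * sqrt(610)/75 - 14251/1296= -1737.23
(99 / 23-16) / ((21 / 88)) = -23672 / 483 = -49.01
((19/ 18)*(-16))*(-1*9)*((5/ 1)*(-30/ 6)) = -3800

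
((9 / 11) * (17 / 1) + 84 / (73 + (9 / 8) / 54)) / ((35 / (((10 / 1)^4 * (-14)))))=-464493600 / 7711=-60237.79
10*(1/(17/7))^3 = 3430/4913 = 0.70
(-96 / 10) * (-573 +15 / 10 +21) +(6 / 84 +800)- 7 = 425451 / 70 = 6077.87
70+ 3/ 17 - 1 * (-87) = 2672/ 17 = 157.18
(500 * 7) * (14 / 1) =49000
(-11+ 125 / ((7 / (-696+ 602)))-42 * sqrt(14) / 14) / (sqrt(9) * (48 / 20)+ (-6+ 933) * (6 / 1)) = -59135 / 194922-5 * sqrt(14) / 9282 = -0.31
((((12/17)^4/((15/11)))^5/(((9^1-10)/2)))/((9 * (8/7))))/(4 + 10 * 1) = -35289830849546085728256/12700723145773664132505003125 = -0.00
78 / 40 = 39 / 20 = 1.95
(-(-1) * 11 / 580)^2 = 121 / 336400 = 0.00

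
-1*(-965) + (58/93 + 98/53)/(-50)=118906031/123225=964.95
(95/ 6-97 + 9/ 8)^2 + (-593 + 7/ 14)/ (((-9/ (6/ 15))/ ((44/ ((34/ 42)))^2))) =14016554017/ 166464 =84201.71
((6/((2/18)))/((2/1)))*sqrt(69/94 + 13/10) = 27*sqrt(112330)/235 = 38.51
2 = 2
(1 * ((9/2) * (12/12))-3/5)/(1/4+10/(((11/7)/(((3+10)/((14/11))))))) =26/435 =0.06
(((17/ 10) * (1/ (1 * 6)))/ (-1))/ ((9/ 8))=-34/ 135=-0.25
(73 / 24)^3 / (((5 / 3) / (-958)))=-186339143 / 11520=-16175.27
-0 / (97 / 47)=0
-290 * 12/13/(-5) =696/13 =53.54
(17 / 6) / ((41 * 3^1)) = 0.02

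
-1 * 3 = -3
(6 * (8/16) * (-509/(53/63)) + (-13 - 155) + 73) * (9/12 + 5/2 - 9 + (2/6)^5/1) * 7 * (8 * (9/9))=7915642840/12879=614616.26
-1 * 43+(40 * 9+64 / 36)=2869 / 9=318.78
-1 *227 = -227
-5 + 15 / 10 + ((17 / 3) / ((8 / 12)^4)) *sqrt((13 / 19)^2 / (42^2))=-12907 / 4256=-3.03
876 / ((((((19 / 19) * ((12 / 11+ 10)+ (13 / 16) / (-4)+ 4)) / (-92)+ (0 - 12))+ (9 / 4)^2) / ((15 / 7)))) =-851051520 / 3218663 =-264.41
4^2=16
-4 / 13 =-0.31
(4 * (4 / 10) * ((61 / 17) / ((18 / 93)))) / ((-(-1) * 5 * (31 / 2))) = 488 / 1275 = 0.38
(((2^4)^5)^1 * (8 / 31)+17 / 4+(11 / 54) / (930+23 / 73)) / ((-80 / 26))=-159973018855247 / 1818981792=-87946.47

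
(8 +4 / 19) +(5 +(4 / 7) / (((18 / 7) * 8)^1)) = 9055 / 684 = 13.24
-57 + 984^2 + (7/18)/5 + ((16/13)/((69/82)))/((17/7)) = 442922307631/457470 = 968199.68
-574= -574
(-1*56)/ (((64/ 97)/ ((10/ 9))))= -3395/ 36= -94.31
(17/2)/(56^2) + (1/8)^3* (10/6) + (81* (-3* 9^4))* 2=-239990252095/75264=-3188645.99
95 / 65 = 19 / 13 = 1.46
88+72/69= 2048/23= 89.04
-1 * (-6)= 6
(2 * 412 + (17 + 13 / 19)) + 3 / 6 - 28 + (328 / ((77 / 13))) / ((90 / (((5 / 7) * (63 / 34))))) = 40539659 / 49742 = 815.00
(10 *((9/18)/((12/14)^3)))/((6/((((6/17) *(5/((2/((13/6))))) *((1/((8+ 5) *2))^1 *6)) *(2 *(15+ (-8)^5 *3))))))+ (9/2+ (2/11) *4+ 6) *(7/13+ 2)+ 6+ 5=-93615343/816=-114724.69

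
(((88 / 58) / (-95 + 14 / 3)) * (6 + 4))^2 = 0.03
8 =8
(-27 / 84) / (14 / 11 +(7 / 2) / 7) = -33 / 182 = -0.18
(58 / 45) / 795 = 58 / 35775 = 0.00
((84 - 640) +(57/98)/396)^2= 51730574605609/167340096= 309134.37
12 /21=4 /7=0.57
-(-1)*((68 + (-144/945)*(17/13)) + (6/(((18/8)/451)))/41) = 44196/455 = 97.13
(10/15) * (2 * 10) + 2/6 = 41/3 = 13.67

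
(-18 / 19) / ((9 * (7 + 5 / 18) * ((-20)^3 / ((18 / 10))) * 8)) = 81 / 199120000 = 0.00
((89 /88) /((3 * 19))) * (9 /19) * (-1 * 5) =-1335 /31768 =-0.04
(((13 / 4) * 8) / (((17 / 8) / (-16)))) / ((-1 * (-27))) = -3328 / 459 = -7.25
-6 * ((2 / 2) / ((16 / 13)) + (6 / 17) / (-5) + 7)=-31587 / 680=-46.45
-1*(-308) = 308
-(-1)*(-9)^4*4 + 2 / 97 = 2545670 / 97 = 26244.02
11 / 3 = 3.67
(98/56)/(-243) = -7/972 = -0.01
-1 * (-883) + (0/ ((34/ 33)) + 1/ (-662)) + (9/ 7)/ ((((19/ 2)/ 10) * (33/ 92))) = 858843575/ 968506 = 886.77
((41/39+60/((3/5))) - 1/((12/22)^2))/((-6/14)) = -320033/1404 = -227.94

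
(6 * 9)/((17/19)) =1026/17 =60.35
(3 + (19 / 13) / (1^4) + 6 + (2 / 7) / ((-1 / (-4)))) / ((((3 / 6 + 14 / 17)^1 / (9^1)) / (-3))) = -107712 / 455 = -236.73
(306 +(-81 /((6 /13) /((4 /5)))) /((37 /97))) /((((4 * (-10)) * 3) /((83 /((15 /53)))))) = 1403281 /9250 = 151.71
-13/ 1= -13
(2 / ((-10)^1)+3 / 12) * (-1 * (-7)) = 0.35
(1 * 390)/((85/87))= 6786/17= 399.18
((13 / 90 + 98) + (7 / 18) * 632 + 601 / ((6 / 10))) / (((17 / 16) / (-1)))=-1266.44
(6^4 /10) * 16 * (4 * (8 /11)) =331776 /55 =6032.29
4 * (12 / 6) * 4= 32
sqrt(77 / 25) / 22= sqrt(77) / 110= 0.08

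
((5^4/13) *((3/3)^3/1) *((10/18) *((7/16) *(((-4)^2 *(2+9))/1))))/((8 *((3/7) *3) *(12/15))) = 8421875/33696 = 249.94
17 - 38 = -21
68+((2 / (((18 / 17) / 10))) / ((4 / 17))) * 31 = 46019 / 18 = 2556.61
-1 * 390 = -390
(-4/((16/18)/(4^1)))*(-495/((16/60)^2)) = 1002375/8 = 125296.88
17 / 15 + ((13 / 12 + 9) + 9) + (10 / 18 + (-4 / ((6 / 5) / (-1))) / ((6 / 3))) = 4039 / 180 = 22.44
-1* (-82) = 82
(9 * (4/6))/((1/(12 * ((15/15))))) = 72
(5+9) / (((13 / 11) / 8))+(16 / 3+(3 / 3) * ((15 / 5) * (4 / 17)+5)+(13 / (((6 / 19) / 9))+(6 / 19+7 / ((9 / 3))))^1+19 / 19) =12092051 / 25194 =479.96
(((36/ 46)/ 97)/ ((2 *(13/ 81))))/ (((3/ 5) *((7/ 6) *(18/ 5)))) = 2025/ 203021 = 0.01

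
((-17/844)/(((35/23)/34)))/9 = -0.05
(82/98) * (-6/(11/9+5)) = -1107/1372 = -0.81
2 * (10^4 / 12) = 5000 / 3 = 1666.67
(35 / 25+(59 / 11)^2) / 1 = 18252 / 605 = 30.17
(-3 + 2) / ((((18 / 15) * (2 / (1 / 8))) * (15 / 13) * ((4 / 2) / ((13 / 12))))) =-169 / 6912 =-0.02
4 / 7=0.57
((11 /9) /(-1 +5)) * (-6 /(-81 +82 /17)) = 187 /7770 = 0.02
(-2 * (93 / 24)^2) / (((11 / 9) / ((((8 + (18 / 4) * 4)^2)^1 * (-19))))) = 27771939 / 88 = 315590.22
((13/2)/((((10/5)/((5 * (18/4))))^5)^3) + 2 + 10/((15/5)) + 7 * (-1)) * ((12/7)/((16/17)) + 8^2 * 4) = 252715171687794588662458927295/25769803776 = 9806639347527897476.78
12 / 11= 1.09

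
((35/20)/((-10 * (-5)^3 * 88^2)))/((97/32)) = 7/117370000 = 0.00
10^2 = 100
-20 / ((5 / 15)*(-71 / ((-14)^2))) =11760 / 71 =165.63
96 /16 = 6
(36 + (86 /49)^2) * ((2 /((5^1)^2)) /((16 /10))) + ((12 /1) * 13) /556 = 2.23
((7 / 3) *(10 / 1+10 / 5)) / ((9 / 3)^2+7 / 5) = 35 / 13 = 2.69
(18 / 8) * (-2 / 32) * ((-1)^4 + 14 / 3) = -0.80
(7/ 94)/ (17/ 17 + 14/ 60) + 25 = 43580/ 1739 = 25.06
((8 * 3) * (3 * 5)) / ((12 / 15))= 450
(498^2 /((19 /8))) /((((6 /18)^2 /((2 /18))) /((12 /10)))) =11904192 /95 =125307.28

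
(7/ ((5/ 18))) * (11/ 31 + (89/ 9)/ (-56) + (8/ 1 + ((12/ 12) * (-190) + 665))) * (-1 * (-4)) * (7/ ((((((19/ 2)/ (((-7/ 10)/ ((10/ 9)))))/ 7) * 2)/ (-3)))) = 69912928197/ 294500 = 237395.34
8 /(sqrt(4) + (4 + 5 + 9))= 2 /5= 0.40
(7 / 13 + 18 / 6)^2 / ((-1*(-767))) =2116 / 129623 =0.02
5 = 5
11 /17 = 0.65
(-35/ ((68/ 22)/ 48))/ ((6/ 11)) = -16940/ 17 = -996.47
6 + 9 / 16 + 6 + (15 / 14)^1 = 1527 / 112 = 13.63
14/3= 4.67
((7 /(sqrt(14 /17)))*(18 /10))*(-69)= -621*sqrt(238) /10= -958.03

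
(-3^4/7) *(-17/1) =1377/7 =196.71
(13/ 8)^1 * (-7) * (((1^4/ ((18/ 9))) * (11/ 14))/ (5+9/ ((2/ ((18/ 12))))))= -0.38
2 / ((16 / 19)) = 19 / 8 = 2.38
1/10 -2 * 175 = -3499/10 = -349.90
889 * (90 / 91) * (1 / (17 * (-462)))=-1905 / 17017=-0.11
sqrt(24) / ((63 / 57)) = 38* sqrt(6) / 21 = 4.43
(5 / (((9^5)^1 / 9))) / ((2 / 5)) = 0.00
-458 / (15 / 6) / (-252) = 229 / 315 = 0.73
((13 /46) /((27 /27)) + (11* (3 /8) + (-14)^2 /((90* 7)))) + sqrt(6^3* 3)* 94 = 39071 /8280 + 1692* sqrt(2) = 2397.57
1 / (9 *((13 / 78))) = 2 / 3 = 0.67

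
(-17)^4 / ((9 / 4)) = 334084 / 9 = 37120.44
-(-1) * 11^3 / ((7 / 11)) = 14641 / 7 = 2091.57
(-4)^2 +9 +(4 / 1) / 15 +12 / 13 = 5107 / 195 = 26.19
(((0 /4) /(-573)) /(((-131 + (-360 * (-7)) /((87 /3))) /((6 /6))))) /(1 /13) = 0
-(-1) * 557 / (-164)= -557 / 164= -3.40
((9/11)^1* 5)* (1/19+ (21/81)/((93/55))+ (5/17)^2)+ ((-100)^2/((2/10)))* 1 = 842614112195/16851879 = 50001.20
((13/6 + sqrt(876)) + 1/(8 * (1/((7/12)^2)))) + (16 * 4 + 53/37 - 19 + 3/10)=2 * sqrt(219) + 10430441/213120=78.54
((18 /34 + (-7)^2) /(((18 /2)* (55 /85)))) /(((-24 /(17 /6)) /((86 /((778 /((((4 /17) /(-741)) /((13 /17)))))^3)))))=0.00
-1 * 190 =-190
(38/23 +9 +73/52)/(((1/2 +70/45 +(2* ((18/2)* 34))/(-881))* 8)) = 114328251/103243504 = 1.11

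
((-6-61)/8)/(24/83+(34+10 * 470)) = -5561/3143568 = -0.00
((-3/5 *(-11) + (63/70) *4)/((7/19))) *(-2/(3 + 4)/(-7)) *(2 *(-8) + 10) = -6.78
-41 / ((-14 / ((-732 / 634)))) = -7503 / 2219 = -3.38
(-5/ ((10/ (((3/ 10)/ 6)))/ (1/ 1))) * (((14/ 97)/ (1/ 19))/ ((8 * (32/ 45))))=-1197/ 99328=-0.01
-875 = -875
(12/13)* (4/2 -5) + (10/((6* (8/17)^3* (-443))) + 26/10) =-9081653/44229120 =-0.21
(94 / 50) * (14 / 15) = 658 / 375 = 1.75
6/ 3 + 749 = 751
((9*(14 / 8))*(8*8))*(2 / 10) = 1008 / 5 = 201.60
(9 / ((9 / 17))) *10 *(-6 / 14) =-510 / 7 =-72.86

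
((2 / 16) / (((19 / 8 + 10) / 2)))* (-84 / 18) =-28 / 297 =-0.09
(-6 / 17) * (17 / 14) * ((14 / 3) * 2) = -4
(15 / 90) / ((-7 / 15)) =-5 / 14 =-0.36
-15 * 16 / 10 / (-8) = 3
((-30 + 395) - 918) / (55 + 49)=-553 / 104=-5.32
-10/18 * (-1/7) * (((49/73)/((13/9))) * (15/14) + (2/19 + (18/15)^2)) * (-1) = -1842007/11359530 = -0.16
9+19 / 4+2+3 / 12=16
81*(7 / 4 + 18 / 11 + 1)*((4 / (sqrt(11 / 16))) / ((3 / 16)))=333504*sqrt(11) / 121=9141.39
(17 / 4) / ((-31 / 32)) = -136 / 31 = -4.39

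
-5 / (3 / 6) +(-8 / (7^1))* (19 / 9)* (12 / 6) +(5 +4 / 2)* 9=3035 / 63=48.17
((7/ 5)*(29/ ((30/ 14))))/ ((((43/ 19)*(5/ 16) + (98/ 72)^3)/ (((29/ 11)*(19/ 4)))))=1994470128/ 27142225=73.48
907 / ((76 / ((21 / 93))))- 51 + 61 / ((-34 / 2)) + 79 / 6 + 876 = 100603405 / 120156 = 837.27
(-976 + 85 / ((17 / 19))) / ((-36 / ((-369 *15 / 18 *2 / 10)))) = -36121 / 24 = -1505.04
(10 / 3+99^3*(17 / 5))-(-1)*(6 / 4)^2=197941331 / 60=3299022.18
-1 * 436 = -436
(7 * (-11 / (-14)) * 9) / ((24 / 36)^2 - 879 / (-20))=8910 / 7991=1.12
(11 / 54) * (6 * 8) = 88 / 9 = 9.78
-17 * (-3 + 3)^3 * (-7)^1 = 0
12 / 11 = 1.09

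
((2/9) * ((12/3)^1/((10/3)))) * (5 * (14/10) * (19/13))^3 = 9410548/32955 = 285.56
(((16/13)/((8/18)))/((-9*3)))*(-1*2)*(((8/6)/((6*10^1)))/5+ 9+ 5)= 25208/8775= 2.87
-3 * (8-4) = -12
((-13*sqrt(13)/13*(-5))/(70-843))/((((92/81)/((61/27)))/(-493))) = 22.87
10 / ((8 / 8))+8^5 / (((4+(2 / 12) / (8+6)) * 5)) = 2769362 / 1685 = 1643.54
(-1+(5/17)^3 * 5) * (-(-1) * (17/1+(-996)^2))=-4253837504/4913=-865832.99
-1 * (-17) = 17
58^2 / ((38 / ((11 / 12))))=9251 / 114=81.15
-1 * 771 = -771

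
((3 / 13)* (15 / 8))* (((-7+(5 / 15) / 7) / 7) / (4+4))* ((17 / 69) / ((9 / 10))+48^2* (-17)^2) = -5804858165 / 162288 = -35768.87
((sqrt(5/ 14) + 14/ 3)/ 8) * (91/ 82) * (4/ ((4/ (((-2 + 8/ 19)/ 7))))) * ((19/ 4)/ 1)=-455/ 656 - 195 * sqrt(70)/ 18368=-0.78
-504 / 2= -252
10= 10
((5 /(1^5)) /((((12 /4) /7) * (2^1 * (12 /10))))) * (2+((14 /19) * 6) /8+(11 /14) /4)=8125 /608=13.36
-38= -38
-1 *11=-11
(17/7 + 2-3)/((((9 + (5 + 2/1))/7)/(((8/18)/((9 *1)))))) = 5/162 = 0.03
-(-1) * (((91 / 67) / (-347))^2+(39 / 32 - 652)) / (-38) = 17.13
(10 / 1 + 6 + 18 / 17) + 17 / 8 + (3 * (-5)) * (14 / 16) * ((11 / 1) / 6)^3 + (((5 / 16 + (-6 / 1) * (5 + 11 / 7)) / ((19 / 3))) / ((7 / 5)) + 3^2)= -520584719 / 9116352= -57.10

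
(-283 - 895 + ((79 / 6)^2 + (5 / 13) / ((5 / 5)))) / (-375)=469991 / 175500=2.68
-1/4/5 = -1/20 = -0.05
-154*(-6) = 924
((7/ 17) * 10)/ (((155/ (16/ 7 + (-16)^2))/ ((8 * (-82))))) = -2372096/ 527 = -4501.13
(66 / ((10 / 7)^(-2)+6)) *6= 3600 / 59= 61.02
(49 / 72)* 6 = 49 / 12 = 4.08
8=8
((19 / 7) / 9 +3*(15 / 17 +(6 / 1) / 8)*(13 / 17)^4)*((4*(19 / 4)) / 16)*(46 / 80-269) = -16027616986117 / 25443837440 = -629.92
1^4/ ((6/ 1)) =1/ 6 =0.17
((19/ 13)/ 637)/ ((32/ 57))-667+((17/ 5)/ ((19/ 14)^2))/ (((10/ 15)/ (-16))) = -340222068961/ 478310560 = -711.30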